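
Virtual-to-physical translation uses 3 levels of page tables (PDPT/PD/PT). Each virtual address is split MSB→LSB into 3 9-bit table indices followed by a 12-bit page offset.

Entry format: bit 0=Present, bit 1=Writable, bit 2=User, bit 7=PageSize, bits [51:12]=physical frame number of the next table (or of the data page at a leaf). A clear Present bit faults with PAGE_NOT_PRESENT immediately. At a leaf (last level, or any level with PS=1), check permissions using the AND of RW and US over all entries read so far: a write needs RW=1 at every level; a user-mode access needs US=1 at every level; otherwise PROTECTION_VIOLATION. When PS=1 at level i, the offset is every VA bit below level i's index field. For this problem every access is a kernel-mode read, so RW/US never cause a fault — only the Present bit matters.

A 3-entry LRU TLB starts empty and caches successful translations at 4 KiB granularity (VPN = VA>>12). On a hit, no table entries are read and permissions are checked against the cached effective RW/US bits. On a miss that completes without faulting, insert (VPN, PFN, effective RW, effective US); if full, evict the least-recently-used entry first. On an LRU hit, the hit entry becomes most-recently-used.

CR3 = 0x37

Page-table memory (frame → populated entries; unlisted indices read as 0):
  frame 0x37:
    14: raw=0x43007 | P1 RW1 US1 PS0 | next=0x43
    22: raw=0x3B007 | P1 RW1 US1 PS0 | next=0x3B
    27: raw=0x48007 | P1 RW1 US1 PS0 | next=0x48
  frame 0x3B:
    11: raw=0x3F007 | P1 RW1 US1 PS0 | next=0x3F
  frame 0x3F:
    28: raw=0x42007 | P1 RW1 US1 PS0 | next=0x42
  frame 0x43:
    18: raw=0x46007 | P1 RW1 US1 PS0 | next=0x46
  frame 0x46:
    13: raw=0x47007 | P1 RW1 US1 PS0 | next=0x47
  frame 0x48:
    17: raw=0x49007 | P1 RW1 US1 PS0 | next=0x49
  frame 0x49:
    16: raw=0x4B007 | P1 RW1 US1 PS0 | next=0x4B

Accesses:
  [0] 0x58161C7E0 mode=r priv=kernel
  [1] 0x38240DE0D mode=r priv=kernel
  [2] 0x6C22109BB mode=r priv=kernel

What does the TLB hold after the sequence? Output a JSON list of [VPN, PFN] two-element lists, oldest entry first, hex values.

Walk each access:
#0 VA=0x58161C7E0 (r,kernel):
  L0: frame=0x37 idx=22 entry=0x3B007 [P=1 RW=1 US=1 PS=0]
  L1: frame=0x3B idx=11 entry=0x3F007 [P=1 RW=1 US=1 PS=0]
  L2: frame=0x3F idx=28 entry=0x42007 [P=1 RW=1 US=1 PS=0]
  ✓ 0x427E0  — 3 lookups
#1 VA=0x38240DE0D (r,kernel):
  L0: frame=0x37 idx=14 entry=0x43007 [P=1 RW=1 US=1 PS=0]
  L1: frame=0x43 idx=18 entry=0x46007 [P=1 RW=1 US=1 PS=0]
  L2: frame=0x46 idx=13 entry=0x47007 [P=1 RW=1 US=1 PS=0]
  ✓ 0x47E0D  — 3 lookups
#2 VA=0x6C22109BB (r,kernel):
  L0: frame=0x37 idx=27 entry=0x48007 [P=1 RW=1 US=1 PS=0]
  L1: frame=0x48 idx=17 entry=0x49007 [P=1 RW=1 US=1 PS=0]
  L2: frame=0x49 idx=16 entry=0x4B007 [P=1 RW=1 US=1 PS=0]
  ✓ 0x4B9BB  — 3 lookups

TLB: [["0x58161C", "0x42"], ["0x38240D", "0x47"], ["0x6C2210", "0x4B"]]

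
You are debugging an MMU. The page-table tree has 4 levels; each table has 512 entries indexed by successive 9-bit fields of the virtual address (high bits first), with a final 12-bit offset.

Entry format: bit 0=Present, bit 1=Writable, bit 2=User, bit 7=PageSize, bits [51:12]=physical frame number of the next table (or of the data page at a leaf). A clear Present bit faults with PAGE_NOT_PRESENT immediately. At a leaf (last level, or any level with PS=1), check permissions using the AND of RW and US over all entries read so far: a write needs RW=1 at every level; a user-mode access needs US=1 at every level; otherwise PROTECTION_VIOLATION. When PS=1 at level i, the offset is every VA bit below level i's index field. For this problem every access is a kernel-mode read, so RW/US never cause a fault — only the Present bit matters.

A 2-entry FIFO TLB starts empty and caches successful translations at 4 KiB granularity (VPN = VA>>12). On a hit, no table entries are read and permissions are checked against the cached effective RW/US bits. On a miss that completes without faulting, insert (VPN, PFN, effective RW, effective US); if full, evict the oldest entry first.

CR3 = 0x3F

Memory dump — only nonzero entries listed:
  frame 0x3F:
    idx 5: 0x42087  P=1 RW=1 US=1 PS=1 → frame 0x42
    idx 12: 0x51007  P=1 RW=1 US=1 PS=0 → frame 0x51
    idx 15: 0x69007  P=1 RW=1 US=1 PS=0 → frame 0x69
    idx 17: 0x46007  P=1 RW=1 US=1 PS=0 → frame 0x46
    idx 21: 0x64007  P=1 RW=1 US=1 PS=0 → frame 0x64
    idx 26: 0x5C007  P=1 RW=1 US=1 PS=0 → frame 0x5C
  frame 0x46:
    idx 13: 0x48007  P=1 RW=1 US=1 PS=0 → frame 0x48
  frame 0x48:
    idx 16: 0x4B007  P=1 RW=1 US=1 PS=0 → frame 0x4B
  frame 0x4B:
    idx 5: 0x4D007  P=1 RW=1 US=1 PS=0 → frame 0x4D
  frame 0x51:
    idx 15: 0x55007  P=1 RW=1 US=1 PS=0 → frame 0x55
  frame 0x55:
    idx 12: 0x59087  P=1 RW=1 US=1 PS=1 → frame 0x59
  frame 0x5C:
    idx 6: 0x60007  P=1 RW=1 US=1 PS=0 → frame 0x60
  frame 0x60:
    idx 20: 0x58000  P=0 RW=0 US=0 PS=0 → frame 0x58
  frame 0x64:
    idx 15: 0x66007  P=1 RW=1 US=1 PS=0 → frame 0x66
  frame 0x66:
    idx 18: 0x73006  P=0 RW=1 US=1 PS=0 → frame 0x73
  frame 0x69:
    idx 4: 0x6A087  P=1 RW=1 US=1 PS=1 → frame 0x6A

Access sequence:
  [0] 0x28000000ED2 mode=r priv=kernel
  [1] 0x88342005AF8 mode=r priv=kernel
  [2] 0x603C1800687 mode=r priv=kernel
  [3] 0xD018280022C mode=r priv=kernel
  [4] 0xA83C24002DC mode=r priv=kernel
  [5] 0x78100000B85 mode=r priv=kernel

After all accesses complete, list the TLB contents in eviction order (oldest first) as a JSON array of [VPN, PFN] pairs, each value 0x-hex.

Trace:
#0 VA=0x28000000ED2 (r,kernel):
  [0] read 0x3F idx=5: raw=0x42087 flags P=1 W=1 U=1 S=1
  ⇒ phys 0x42ED2 (huge @L0)  [1 reads]
#1 VA=0x88342005AF8 (r,kernel):
  [0] read 0x3F idx=17: raw=0x46007 flags P=1 W=1 U=1 S=0
  [1] read 0x46 idx=13: raw=0x48007 flags P=1 W=1 U=1 S=0
  [2] read 0x48 idx=16: raw=0x4B007 flags P=1 W=1 U=1 S=0
  [3] read 0x4B idx=5: raw=0x4D007 flags P=1 W=1 U=1 S=0
  ⇒ phys 0x4DAF8  [4 reads]
#2 VA=0x603C1800687 (r,kernel):
  [0] read 0x3F idx=12: raw=0x51007 flags P=1 W=1 U=1 S=0
  [1] read 0x51 idx=15: raw=0x55007 flags P=1 W=1 U=1 S=0
  [2] read 0x55 idx=12: raw=0x59087 flags P=1 W=1 U=1 S=1
  ⇒ phys 0x59687 (huge @L2)  [3 reads]
#3 VA=0xD018280022C (r,kernel):
  [0] read 0x3F idx=26: raw=0x5C007 flags P=1 W=1 U=1 S=0
  [1] read 0x5C idx=6: raw=0x60007 flags P=1 W=1 U=1 S=0
  [2] read 0x60 idx=20: raw=0x58000 flags P=0 W=0 U=0 S=0
  ⇒ fault: PAGE_NOT_PRESENT  — 3 lookups
#4 VA=0xA83C24002DC (r,kernel):
  [0] read 0x3F idx=21: raw=0x64007 flags P=1 W=1 U=1 S=0
  [1] read 0x64 idx=15: raw=0x66007 flags P=1 W=1 U=1 S=0
  [2] read 0x66 idx=18: raw=0x73006 flags P=0 W=1 U=1 S=0
  ⇒ fault: PAGE_NOT_PRESENT  — 3 lookups
#5 VA=0x78100000B85 (r,kernel):
  [0] read 0x3F idx=15: raw=0x69007 flags P=1 W=1 U=1 S=0
  [1] read 0x69 idx=4: raw=0x6A087 flags P=1 W=1 U=1 S=1
  ⇒ phys 0x6AB85 (huge @L1)  [2 reads]

TLB: [["0x603C1800", "0x59"], ["0x78100000", "0x6A"]]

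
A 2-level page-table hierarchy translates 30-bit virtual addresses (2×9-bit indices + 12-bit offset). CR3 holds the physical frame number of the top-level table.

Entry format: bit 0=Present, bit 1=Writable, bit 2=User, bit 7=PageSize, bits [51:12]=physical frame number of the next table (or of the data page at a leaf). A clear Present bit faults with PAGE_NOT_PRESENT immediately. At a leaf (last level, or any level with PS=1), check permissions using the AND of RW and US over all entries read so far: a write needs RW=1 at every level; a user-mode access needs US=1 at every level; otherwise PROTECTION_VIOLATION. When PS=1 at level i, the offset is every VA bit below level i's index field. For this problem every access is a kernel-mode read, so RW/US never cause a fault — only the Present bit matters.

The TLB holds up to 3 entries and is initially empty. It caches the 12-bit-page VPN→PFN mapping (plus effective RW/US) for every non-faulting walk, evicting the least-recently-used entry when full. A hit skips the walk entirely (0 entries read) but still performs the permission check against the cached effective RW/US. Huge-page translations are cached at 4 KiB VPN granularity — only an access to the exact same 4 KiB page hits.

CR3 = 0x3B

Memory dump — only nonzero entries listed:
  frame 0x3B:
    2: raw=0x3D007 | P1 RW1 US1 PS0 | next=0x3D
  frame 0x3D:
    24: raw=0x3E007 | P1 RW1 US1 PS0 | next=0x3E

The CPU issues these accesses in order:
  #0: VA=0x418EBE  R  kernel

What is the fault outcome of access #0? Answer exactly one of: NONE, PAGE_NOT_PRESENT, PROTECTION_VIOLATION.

Trace:
#0 VA=0x418EBE (r,kernel):
  lvl0: tbl 0x3B, slot 2 ⇒ 0x3D007 (P1/RW1/US1/PS0)
  lvl1: tbl 0x3D, slot 24 ⇒ 0x3E007 (P1/RW1/US1/PS0)
  ✓ 0x3EEBE  — 2 lookups

Access #0 fault: NONE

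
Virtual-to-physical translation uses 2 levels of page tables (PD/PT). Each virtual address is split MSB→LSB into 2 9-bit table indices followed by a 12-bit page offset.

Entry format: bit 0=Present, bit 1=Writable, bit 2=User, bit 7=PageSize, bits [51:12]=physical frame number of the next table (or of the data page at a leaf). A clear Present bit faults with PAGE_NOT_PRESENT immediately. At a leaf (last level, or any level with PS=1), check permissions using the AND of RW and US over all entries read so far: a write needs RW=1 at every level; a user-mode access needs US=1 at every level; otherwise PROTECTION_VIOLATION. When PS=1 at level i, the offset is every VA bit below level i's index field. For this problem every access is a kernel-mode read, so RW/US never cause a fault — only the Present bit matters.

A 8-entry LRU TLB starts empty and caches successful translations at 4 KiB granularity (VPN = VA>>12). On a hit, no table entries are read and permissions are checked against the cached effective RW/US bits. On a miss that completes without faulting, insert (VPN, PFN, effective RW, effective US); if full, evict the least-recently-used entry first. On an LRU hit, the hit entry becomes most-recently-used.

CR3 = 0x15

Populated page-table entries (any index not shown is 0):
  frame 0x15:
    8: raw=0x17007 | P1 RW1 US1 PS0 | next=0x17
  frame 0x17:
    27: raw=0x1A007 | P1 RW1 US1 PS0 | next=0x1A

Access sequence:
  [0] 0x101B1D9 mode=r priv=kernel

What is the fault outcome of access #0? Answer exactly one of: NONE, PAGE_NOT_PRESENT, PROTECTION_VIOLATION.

Trace:
#0 VA=0x101B1D9 (r,kernel):
  lvl0: tbl 0x15, slot 8 ⇒ 0x17007 (P1/RW1/US1/PS0)
  lvl1: tbl 0x17, slot 27 ⇒ 0x1A007 (P1/RW1/US1/PS0)
  ✓ 0x1A1D9  — 2 lookups

Access #0 fault: NONE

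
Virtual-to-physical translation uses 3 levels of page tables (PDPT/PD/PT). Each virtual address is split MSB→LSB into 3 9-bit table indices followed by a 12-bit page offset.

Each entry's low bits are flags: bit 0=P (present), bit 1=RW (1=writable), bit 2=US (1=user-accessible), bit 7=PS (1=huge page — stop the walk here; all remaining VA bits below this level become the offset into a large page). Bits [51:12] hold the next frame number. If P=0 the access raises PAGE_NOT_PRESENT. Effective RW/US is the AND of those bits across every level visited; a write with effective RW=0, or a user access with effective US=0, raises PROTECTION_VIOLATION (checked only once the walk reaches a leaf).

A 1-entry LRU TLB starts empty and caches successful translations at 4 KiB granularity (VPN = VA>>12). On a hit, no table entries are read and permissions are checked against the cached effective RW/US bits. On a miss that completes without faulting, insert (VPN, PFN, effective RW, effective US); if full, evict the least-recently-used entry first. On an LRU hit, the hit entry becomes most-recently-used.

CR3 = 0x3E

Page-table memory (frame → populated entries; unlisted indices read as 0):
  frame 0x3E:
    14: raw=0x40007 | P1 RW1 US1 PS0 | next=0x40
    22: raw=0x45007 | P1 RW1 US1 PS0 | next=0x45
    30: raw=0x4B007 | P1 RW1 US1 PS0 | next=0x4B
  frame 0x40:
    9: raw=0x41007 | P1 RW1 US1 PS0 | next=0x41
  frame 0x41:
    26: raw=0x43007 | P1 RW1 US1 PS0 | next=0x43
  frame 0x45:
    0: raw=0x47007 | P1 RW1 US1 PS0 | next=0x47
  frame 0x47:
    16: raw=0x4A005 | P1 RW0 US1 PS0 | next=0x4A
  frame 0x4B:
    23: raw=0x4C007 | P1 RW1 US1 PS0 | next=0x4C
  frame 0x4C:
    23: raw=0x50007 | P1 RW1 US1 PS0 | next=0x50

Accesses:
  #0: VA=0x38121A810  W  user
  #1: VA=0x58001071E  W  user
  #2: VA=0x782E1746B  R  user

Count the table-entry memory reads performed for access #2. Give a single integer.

Per-access translation:
#0 VA=0x38121A810 (w,user):
  L0 @0x3E[14] → 0x40007  P=1,RW=1,US=1,PS=0
  L1 @0x40[9] → 0x41007  P=1,RW=1,US=1,PS=0
  L2 @0x41[26] → 0x43007  P=1,RW=1,US=1,PS=0
  ✓ 0x43810  — 3 lookups
#1 VA=0x58001071E (w,user):
  L0 @0x3E[22] → 0x45007  P=1,RW=1,US=1,PS=0
  L1 @0x45[0] → 0x47007  P=1,RW=1,US=1,PS=0
  L2 @0x47[16] → 0x4A005  P=1,RW=0,US=1,PS=0
  ⇒ fault: PROTECTION_VIOLATION  — 3 lookups
#2 VA=0x782E1746B (r,user):
  L0 @0x3E[30] → 0x4B007  P=1,RW=1,US=1,PS=0
  L1 @0x4B[23] → 0x4C007  P=1,RW=1,US=1,PS=0
  L2 @0x4C[23] → 0x50007  P=1,RW=1,US=1,PS=0
  ✓ 0x5046B  — 3 lookups

Entries read for #2: 3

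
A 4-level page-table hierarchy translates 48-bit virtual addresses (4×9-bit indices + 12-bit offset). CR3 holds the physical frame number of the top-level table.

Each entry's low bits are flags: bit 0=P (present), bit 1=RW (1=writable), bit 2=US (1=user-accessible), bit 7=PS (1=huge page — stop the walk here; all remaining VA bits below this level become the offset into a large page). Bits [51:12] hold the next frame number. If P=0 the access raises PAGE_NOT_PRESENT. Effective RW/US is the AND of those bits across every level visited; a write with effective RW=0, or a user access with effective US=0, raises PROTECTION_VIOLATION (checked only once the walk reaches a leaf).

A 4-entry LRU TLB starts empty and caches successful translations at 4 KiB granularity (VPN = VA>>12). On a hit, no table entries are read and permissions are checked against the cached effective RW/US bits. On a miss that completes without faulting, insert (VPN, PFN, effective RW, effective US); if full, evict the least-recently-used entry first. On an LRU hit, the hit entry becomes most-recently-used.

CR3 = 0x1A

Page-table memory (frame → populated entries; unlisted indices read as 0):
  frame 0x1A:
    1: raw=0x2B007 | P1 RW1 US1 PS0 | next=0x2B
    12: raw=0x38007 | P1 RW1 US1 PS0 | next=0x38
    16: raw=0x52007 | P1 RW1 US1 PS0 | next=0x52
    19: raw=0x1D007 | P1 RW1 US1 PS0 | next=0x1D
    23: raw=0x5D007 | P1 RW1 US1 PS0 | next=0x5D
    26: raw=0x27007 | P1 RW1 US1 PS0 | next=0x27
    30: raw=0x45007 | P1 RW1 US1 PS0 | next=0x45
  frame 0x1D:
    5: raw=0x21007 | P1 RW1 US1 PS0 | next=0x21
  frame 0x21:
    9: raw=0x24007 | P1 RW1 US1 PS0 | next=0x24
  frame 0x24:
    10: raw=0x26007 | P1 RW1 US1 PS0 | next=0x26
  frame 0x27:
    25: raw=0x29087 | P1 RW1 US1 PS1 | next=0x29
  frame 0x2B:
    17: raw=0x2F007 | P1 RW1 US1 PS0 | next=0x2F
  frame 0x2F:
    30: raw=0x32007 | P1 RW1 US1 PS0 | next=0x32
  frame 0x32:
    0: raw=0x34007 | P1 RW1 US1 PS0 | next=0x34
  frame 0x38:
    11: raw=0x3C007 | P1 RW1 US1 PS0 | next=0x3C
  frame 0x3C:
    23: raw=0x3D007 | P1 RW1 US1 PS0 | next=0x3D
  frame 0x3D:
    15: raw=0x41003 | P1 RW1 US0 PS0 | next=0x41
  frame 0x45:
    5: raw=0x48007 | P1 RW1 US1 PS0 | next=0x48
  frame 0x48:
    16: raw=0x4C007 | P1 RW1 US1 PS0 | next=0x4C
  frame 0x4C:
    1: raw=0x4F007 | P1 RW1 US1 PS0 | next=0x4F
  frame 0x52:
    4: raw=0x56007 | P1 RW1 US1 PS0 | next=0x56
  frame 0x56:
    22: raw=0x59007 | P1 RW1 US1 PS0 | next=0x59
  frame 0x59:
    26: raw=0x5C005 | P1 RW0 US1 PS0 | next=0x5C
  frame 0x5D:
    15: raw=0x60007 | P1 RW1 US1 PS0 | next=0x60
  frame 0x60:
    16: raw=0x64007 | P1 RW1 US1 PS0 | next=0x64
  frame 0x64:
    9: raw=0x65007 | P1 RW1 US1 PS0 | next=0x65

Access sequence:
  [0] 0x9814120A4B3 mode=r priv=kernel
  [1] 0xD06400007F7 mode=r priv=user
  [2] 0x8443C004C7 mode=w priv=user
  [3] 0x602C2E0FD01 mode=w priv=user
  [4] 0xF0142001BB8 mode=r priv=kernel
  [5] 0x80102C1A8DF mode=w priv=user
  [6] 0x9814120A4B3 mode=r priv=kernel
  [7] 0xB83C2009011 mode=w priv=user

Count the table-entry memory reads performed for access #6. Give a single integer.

Trace:
#0 VA=0x9814120A4B3 (r,kernel):
  L0 @0x1A[19] → 0x1D007  P=1,RW=1,US=1,PS=0
  L1 @0x1D[5] → 0x21007  P=1,RW=1,US=1,PS=0
  L2 @0x21[9] → 0x24007  P=1,RW=1,US=1,PS=0
  L3 @0x24[10] → 0x26007  P=1,RW=1,US=1,PS=0
  ⇒ phys 0x264B3  [4 reads]
#1 VA=0xD06400007F7 (r,user):
  L0 @0x1A[26] → 0x27007  P=1,RW=1,US=1,PS=0
  L1 @0x27[25] → 0x29087  P=1,RW=1,US=1,PS=1
  ⇒ phys 0x297F7 (huge @L1)  [2 reads]
#2 VA=0x8443C004C7 (w,user):
  L0 @0x1A[1] → 0x2B007  P=1,RW=1,US=1,PS=0
  L1 @0x2B[17] → 0x2F007  P=1,RW=1,US=1,PS=0
  L2 @0x2F[30] → 0x32007  P=1,RW=1,US=1,PS=0
  L3 @0x32[0] → 0x34007  P=1,RW=1,US=1,PS=0
  ⇒ phys 0x344C7  [4 reads]
#3 VA=0x602C2E0FD01 (w,user):
  L0 @0x1A[12] → 0x38007  P=1,RW=1,US=1,PS=0
  L1 @0x38[11] → 0x3C007  P=1,RW=1,US=1,PS=0
  L2 @0x3C[23] → 0x3D007  P=1,RW=1,US=1,PS=0
  L3 @0x3D[15] → 0x41003  P=1,RW=1,US=0,PS=0
  → PROTECTION_VIOLATION  (4 entries read)
#4 VA=0xF0142001BB8 (r,kernel):
  L0 @0x1A[30] → 0x45007  P=1,RW=1,US=1,PS=0
  L1 @0x45[5] → 0x48007  P=1,RW=1,US=1,PS=0
  L2 @0x48[16] → 0x4C007  P=1,RW=1,US=1,PS=0
  L3 @0x4C[1] → 0x4F007  P=1,RW=1,US=1,PS=0
  ⇒ phys 0x4FBB8  [4 reads]
#5 VA=0x80102C1A8DF (w,user):
  L0 @0x1A[16] → 0x52007  P=1,RW=1,US=1,PS=0
  L1 @0x52[4] → 0x56007  P=1,RW=1,US=1,PS=0
  L2 @0x56[22] → 0x59007  P=1,RW=1,US=1,PS=0
  L3 @0x59[26] → 0x5C005  P=1,RW=0,US=1,PS=0
  → PROTECTION_VIOLATION  (4 entries read)
#6 VA=0x9814120A4B3 (r,kernel):
  TLB hit vpn=0x9814120A → PA=0x264B3
#7 VA=0xB83C2009011 (w,user):
  L0 @0x1A[23] → 0x5D007  P=1,RW=1,US=1,PS=0
  L1 @0x5D[15] → 0x60007  P=1,RW=1,US=1,PS=0
  L2 @0x60[16] → 0x64007  P=1,RW=1,US=1,PS=0
  L3 @0x64[9] → 0x65007  P=1,RW=1,US=1,PS=0
  ⇒ phys 0x65011  [4 reads]

Entries read for #6: 0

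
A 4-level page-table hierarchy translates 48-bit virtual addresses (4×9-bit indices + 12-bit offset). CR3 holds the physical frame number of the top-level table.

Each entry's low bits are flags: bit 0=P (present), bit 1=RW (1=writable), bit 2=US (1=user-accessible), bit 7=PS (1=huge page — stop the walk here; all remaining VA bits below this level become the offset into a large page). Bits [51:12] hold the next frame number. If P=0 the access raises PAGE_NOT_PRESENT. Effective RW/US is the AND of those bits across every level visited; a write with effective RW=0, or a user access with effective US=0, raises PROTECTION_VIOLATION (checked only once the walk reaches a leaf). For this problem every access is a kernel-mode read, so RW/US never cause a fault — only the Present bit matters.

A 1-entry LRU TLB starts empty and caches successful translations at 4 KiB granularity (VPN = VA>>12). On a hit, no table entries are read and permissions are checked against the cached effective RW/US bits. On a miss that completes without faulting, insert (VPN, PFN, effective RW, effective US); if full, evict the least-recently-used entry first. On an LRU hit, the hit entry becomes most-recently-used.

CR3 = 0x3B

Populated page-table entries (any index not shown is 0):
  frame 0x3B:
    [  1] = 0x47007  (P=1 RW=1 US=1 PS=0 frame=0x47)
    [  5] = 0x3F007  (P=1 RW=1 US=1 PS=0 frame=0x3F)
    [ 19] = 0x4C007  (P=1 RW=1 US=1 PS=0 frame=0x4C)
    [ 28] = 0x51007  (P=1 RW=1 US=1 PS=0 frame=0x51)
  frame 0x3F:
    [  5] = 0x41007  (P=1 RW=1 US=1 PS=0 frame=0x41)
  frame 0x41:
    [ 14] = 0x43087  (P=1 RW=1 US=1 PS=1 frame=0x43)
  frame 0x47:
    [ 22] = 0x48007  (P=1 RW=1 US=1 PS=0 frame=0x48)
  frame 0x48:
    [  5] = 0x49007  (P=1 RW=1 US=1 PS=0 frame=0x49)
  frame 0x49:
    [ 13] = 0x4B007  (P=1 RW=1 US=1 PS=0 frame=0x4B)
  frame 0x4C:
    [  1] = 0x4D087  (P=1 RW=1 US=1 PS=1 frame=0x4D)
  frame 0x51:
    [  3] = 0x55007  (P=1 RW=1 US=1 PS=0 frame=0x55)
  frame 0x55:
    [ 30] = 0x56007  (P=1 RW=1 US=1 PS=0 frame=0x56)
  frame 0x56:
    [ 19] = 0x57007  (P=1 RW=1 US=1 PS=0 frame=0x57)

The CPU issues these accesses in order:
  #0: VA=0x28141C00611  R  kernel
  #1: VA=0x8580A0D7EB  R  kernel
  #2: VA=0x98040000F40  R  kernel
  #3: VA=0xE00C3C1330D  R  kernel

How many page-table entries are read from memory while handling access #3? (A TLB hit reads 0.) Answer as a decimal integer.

Trace:
#0 VA=0x28141C00611 (r,kernel):
  lvl0: tbl 0x3B, slot 5 ⇒ 0x3F007 (P1/RW1/US1/PS0)
  lvl1: tbl 0x3F, slot 5 ⇒ 0x41007 (P1/RW1/US1/PS0)
  lvl2: tbl 0x41, slot 14 ⇒ 0x43087 (P1/RW1/US1/PS1)
  ⇒ phys 0x43611 (huge @L2)  [3 reads]
#1 VA=0x8580A0D7EB (r,kernel):
  lvl0: tbl 0x3B, slot 1 ⇒ 0x47007 (P1/RW1/US1/PS0)
  lvl1: tbl 0x47, slot 22 ⇒ 0x48007 (P1/RW1/US1/PS0)
  lvl2: tbl 0x48, slot 5 ⇒ 0x49007 (P1/RW1/US1/PS0)
  lvl3: tbl 0x49, slot 13 ⇒ 0x4B007 (P1/RW1/US1/PS0)
  ⇒ phys 0x4B7EB  [4 reads]
#2 VA=0x98040000F40 (r,kernel):
  lvl0: tbl 0x3B, slot 19 ⇒ 0x4C007 (P1/RW1/US1/PS0)
  lvl1: tbl 0x4C, slot 1 ⇒ 0x4D087 (P1/RW1/US1/PS1)
  ⇒ phys 0x4DF40 (huge @L1)  [2 reads]
#3 VA=0xE00C3C1330D (r,kernel):
  lvl0: tbl 0x3B, slot 28 ⇒ 0x51007 (P1/RW1/US1/PS0)
  lvl1: tbl 0x51, slot 3 ⇒ 0x55007 (P1/RW1/US1/PS0)
  lvl2: tbl 0x55, slot 30 ⇒ 0x56007 (P1/RW1/US1/PS0)
  lvl3: tbl 0x56, slot 19 ⇒ 0x57007 (P1/RW1/US1/PS0)
  ⇒ phys 0x5730D  [4 reads]

Entries read for #3: 4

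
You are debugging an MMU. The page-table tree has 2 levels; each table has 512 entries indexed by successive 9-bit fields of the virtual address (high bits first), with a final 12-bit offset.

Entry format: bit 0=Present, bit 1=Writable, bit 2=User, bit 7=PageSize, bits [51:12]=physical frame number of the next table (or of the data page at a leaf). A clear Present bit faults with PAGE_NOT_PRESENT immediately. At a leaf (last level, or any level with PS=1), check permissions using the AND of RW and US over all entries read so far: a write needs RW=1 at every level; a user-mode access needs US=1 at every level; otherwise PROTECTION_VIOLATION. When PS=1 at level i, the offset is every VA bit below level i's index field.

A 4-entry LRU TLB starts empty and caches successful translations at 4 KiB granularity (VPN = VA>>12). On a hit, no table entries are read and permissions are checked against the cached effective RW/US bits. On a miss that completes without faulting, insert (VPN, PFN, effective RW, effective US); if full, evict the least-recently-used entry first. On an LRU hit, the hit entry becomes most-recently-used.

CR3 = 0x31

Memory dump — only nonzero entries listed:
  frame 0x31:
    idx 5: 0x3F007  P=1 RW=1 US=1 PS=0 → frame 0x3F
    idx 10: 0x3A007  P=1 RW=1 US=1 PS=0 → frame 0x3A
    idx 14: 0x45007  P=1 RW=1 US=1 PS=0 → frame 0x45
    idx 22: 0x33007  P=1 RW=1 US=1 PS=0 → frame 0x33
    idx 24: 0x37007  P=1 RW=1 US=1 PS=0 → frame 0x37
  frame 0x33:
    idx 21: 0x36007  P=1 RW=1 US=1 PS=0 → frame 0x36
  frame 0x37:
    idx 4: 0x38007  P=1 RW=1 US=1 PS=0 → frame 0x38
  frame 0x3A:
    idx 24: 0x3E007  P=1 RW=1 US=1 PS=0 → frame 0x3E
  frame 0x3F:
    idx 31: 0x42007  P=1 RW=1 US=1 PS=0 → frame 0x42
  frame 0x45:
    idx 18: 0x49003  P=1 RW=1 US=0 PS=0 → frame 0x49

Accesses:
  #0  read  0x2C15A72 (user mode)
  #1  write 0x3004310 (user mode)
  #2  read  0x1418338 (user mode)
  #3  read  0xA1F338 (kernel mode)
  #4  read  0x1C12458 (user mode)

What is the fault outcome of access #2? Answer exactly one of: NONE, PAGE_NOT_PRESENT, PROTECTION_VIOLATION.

Walk each access:
#0 VA=0x2C15A72 (r,user):
  [0] read 0x31 idx=22: raw=0x33007 flags P=1 W=1 U=1 S=0
  [1] read 0x33 idx=21: raw=0x36007 flags P=1 W=1 U=1 S=0
  ⇒ phys 0x36A72  [2 reads]
#1 VA=0x3004310 (w,user):
  [0] read 0x31 idx=24: raw=0x37007 flags P=1 W=1 U=1 S=0
  [1] read 0x37 idx=4: raw=0x38007 flags P=1 W=1 U=1 S=0
  ⇒ phys 0x38310  [2 reads]
#2 VA=0x1418338 (r,user):
  [0] read 0x31 idx=10: raw=0x3A007 flags P=1 W=1 U=1 S=0
  [1] read 0x3A idx=24: raw=0x3E007 flags P=1 W=1 U=1 S=0
  ⇒ phys 0x3E338  [2 reads]
#3 VA=0xA1F338 (r,kernel):
  [0] read 0x31 idx=5: raw=0x3F007 flags P=1 W=1 U=1 S=0
  [1] read 0x3F idx=31: raw=0x42007 flags P=1 W=1 U=1 S=0
  ⇒ phys 0x42338  [2 reads]
#4 VA=0x1C12458 (r,user):
  [0] read 0x31 idx=14: raw=0x45007 flags P=1 W=1 U=1 S=0
  [1] read 0x45 idx=18: raw=0x49003 flags P=1 W=1 U=0 S=0
  → PROTECTION_VIOLATION  (2 entries read)

Access #2 fault: NONE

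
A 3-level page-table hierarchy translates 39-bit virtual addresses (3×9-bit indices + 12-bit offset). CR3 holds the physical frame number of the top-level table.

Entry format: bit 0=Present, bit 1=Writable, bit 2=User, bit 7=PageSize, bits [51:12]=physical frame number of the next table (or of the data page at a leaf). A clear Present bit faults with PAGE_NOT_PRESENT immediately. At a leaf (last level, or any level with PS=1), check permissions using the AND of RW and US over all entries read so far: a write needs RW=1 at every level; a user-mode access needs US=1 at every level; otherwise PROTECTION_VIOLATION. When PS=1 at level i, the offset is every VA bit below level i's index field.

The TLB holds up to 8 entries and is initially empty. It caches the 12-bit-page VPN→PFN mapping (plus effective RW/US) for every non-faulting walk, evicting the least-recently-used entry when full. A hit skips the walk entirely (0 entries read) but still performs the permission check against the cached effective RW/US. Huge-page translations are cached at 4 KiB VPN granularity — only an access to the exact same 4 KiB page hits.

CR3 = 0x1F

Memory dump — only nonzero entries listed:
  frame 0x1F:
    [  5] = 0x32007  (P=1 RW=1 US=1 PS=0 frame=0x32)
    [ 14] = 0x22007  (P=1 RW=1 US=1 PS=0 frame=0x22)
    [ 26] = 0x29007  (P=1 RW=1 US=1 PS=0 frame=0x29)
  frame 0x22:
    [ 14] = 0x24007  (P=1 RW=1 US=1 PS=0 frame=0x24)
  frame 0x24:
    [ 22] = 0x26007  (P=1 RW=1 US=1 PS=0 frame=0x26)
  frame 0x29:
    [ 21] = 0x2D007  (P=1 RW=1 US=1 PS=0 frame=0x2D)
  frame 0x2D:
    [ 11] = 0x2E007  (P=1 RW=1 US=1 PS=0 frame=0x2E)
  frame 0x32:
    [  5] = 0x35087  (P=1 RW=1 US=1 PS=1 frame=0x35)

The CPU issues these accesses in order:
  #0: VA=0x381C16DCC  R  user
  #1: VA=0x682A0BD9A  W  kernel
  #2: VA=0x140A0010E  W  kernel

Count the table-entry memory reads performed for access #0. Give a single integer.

Trace:
#0 VA=0x381C16DCC (r,user):
  [0] read 0x1F idx=14: raw=0x22007 flags P=1 W=1 U=1 S=0
  [1] read 0x22 idx=14: raw=0x24007 flags P=1 W=1 U=1 S=0
  [2] read 0x24 idx=22: raw=0x26007 flags P=1 W=1 U=1 S=0
  ⇒ phys 0x26DCC  [3 reads]
#1 VA=0x682A0BD9A (w,kernel):
  [0] read 0x1F idx=26: raw=0x29007 flags P=1 W=1 U=1 S=0
  [1] read 0x29 idx=21: raw=0x2D007 flags P=1 W=1 U=1 S=0
  [2] read 0x2D idx=11: raw=0x2E007 flags P=1 W=1 U=1 S=0
  ⇒ phys 0x2ED9A  [3 reads]
#2 VA=0x140A0010E (w,kernel):
  [0] read 0x1F idx=5: raw=0x32007 flags P=1 W=1 U=1 S=0
  [1] read 0x32 idx=5: raw=0x35087 flags P=1 W=1 U=1 S=1
  ⇒ phys 0x3510E (huge @L1)  [2 reads]

Entries read for #0: 3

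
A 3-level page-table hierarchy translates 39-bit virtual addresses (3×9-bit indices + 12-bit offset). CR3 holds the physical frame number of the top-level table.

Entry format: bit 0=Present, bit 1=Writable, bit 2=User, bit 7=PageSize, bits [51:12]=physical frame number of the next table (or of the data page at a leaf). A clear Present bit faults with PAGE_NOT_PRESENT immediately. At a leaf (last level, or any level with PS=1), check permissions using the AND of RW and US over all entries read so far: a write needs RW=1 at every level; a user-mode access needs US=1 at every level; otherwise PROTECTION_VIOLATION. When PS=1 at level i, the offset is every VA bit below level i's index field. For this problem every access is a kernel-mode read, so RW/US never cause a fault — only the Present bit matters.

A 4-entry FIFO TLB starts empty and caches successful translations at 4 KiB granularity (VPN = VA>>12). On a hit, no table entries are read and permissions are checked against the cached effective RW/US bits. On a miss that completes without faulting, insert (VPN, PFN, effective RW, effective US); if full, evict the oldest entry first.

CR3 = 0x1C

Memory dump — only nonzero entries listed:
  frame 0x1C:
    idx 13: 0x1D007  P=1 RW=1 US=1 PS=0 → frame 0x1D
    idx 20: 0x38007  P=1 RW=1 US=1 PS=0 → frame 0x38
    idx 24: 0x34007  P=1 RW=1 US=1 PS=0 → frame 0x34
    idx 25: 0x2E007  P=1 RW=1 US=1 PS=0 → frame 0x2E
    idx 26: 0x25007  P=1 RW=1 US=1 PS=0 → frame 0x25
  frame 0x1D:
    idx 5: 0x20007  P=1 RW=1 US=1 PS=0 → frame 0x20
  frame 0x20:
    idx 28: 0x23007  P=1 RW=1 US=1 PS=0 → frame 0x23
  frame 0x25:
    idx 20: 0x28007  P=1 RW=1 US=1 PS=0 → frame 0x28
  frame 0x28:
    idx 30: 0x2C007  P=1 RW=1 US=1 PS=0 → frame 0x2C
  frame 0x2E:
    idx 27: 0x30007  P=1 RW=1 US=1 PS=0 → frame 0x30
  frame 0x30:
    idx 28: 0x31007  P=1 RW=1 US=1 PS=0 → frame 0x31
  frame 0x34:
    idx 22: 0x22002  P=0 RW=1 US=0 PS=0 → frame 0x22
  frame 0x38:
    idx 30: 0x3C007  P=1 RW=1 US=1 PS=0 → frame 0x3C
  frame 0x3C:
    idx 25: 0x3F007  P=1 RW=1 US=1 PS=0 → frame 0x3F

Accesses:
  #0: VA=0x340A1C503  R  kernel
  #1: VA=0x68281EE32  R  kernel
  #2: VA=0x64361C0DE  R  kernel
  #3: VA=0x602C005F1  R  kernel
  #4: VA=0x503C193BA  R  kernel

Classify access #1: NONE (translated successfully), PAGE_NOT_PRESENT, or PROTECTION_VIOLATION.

Walk each access:
#0 VA=0x340A1C503 (r,kernel):
  lvl0: tbl 0x1C, slot 13 ⇒ 0x1D007 (P1/RW1/US1/PS0)
  lvl1: tbl 0x1D, slot 5 ⇒ 0x20007 (P1/RW1/US1/PS0)
  lvl2: tbl 0x20, slot 28 ⇒ 0x23007 (P1/RW1/US1/PS0)
  → PA=0x23503  (3 entries read)
#1 VA=0x68281EE32 (r,kernel):
  lvl0: tbl 0x1C, slot 26 ⇒ 0x25007 (P1/RW1/US1/PS0)
  lvl1: tbl 0x25, slot 20 ⇒ 0x28007 (P1/RW1/US1/PS0)
  lvl2: tbl 0x28, slot 30 ⇒ 0x2C007 (P1/RW1/US1/PS0)
  → PA=0x2CE32  (3 entries read)
#2 VA=0x64361C0DE (r,kernel):
  lvl0: tbl 0x1C, slot 25 ⇒ 0x2E007 (P1/RW1/US1/PS0)
  lvl1: tbl 0x2E, slot 27 ⇒ 0x30007 (P1/RW1/US1/PS0)
  lvl2: tbl 0x30, slot 28 ⇒ 0x31007 (P1/RW1/US1/PS0)
  → PA=0x310DE  (3 entries read)
#3 VA=0x602C005F1 (r,kernel):
  lvl0: tbl 0x1C, slot 24 ⇒ 0x34007 (P1/RW1/US1/PS0)
  lvl1: tbl 0x34, slot 22 ⇒ 0x22002 (P0/RW1/US0/PS0)
  ✗ PAGE_NOT_PRESENT  [2 reads]
#4 VA=0x503C193BA (r,kernel):
  lvl0: tbl 0x1C, slot 20 ⇒ 0x38007 (P1/RW1/US1/PS0)
  lvl1: tbl 0x38, slot 30 ⇒ 0x3C007 (P1/RW1/US1/PS0)
  lvl2: tbl 0x3C, slot 25 ⇒ 0x3F007 (P1/RW1/US1/PS0)
  → PA=0x3F3BA  (3 entries read)

Access #1 fault: NONE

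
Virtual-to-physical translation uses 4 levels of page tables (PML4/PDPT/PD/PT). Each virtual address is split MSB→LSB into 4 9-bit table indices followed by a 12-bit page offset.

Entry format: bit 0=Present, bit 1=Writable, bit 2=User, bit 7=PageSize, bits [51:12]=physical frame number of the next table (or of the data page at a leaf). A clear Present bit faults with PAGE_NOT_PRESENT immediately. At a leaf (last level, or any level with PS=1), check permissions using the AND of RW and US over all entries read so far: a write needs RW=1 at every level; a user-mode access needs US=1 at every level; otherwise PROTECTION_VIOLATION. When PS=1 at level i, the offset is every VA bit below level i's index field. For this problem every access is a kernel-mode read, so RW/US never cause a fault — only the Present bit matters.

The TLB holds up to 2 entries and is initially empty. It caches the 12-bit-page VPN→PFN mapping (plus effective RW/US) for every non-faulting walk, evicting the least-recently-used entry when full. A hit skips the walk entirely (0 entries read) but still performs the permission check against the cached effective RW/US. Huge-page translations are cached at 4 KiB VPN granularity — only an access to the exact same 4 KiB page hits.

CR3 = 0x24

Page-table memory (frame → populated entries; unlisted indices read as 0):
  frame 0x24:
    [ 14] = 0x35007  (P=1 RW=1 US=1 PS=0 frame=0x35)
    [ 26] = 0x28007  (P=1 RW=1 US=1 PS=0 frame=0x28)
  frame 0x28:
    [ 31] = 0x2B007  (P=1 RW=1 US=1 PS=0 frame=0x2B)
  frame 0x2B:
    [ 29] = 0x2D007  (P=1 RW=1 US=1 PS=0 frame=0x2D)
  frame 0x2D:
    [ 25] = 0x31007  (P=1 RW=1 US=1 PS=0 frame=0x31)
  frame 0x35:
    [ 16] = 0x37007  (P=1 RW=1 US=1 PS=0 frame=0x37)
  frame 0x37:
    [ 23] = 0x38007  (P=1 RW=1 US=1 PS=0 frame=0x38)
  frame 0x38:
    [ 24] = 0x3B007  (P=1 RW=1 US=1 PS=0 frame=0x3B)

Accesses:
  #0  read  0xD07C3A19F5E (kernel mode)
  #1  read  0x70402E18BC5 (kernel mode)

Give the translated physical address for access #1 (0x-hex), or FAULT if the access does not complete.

Per-access translation:
#0 VA=0xD07C3A19F5E (r,kernel):
  lvl0: tbl 0x24, slot 26 ⇒ 0x28007 (P1/RW1/US1/PS0)
  lvl1: tbl 0x28, slot 31 ⇒ 0x2B007 (P1/RW1/US1/PS0)
  lvl2: tbl 0x2B, slot 29 ⇒ 0x2D007 (P1/RW1/US1/PS0)
  lvl3: tbl 0x2D, slot 25 ⇒ 0x31007 (P1/RW1/US1/PS0)
  ✓ 0x31F5E  — 4 lookups
#1 VA=0x70402E18BC5 (r,kernel):
  lvl0: tbl 0x24, slot 14 ⇒ 0x35007 (P1/RW1/US1/PS0)
  lvl1: tbl 0x35, slot 16 ⇒ 0x37007 (P1/RW1/US1/PS0)
  lvl2: tbl 0x37, slot 23 ⇒ 0x38007 (P1/RW1/US1/PS0)
  lvl3: tbl 0x38, slot 24 ⇒ 0x3B007 (P1/RW1/US1/PS0)
  ✓ 0x3BBC5  — 4 lookups

Access #1 PA: 0x3BBC5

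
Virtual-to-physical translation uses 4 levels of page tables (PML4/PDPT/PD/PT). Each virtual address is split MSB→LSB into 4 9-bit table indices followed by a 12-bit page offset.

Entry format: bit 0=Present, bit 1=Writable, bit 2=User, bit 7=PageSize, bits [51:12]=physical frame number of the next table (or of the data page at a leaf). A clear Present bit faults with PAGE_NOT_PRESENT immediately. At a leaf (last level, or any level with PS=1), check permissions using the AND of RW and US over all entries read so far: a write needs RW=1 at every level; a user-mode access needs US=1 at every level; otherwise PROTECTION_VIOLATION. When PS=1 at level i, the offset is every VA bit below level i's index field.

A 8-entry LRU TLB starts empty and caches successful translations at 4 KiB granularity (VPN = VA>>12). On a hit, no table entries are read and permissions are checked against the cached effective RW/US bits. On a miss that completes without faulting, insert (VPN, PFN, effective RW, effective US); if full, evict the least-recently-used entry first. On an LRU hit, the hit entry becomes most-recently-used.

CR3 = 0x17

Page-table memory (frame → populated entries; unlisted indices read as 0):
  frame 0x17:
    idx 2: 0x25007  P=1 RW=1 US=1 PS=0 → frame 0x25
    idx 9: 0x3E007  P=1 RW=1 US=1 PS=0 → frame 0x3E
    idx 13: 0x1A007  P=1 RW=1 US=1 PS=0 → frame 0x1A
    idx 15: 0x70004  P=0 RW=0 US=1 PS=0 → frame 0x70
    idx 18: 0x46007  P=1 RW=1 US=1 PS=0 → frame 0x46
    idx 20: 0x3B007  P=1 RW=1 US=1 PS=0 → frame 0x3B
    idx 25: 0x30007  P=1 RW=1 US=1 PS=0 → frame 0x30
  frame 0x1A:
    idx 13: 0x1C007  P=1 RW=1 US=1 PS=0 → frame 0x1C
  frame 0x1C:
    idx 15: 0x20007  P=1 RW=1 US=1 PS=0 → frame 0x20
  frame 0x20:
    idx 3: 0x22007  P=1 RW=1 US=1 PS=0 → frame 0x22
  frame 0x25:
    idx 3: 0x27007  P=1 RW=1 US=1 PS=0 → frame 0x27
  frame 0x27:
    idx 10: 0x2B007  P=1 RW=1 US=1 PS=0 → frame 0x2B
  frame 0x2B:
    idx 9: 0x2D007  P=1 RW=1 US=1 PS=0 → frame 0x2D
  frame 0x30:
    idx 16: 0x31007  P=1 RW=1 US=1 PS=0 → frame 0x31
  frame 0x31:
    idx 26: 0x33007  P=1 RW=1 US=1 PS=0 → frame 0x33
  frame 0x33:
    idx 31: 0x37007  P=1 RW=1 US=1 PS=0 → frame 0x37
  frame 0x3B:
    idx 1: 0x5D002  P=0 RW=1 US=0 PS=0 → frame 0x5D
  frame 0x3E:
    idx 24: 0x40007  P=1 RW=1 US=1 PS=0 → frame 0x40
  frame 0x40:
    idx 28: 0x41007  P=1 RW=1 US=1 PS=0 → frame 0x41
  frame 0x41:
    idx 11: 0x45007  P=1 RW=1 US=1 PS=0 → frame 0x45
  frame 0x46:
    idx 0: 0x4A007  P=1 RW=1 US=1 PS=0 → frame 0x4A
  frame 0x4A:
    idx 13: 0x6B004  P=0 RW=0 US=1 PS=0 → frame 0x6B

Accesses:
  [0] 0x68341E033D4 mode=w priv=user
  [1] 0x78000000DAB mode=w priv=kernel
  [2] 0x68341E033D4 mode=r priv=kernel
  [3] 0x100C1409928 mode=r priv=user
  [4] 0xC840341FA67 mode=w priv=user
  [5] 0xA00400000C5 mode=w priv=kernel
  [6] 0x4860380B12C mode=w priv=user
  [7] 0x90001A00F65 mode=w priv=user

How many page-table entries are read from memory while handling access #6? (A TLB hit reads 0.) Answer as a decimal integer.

Per-access translation:
#0 VA=0x68341E033D4 (w,user):
  lvl0: tbl 0x17, slot 13 ⇒ 0x1A007 (P1/RW1/US1/PS0)
  lvl1: tbl 0x1A, slot 13 ⇒ 0x1C007 (P1/RW1/US1/PS0)
  lvl2: tbl 0x1C, slot 15 ⇒ 0x20007 (P1/RW1/US1/PS0)
  lvl3: tbl 0x20, slot 3 ⇒ 0x22007 (P1/RW1/US1/PS0)
  ✓ 0x223D4  — 4 lookups
#1 VA=0x78000000DAB (w,kernel):
  lvl0: tbl 0x17, slot 15 ⇒ 0x70004 (P0/RW0/US1/PS0)
  ✗ PAGE_NOT_PRESENT  [1 reads]
#2 VA=0x68341E033D4 (r,kernel):
  TLB hit vpn=0x68341E03 → PA=0x223D4
#3 VA=0x100C1409928 (r,user):
  lvl0: tbl 0x17, slot 2 ⇒ 0x25007 (P1/RW1/US1/PS0)
  lvl1: tbl 0x25, slot 3 ⇒ 0x27007 (P1/RW1/US1/PS0)
  lvl2: tbl 0x27, slot 10 ⇒ 0x2B007 (P1/RW1/US1/PS0)
  lvl3: tbl 0x2B, slot 9 ⇒ 0x2D007 (P1/RW1/US1/PS0)
  ✓ 0x2D928  — 4 lookups
#4 VA=0xC840341FA67 (w,user):
  lvl0: tbl 0x17, slot 25 ⇒ 0x30007 (P1/RW1/US1/PS0)
  lvl1: tbl 0x30, slot 16 ⇒ 0x31007 (P1/RW1/US1/PS0)
  lvl2: tbl 0x31, slot 26 ⇒ 0x33007 (P1/RW1/US1/PS0)
  lvl3: tbl 0x33, slot 31 ⇒ 0x37007 (P1/RW1/US1/PS0)
  ✓ 0x37A67  — 4 lookups
#5 VA=0xA00400000C5 (w,kernel):
  lvl0: tbl 0x17, slot 20 ⇒ 0x3B007 (P1/RW1/US1/PS0)
  lvl1: tbl 0x3B, slot 1 ⇒ 0x5D002 (P0/RW1/US0/PS0)
  ✗ PAGE_NOT_PRESENT  [2 reads]
#6 VA=0x4860380B12C (w,user):
  lvl0: tbl 0x17, slot 9 ⇒ 0x3E007 (P1/RW1/US1/PS0)
  lvl1: tbl 0x3E, slot 24 ⇒ 0x40007 (P1/RW1/US1/PS0)
  lvl2: tbl 0x40, slot 28 ⇒ 0x41007 (P1/RW1/US1/PS0)
  lvl3: tbl 0x41, slot 11 ⇒ 0x45007 (P1/RW1/US1/PS0)
  ✓ 0x4512C  — 4 lookups
#7 VA=0x90001A00F65 (w,user):
  lvl0: tbl 0x17, slot 18 ⇒ 0x46007 (P1/RW1/US1/PS0)
  lvl1: tbl 0x46, slot 0 ⇒ 0x4A007 (P1/RW1/US1/PS0)
  lvl2: tbl 0x4A, slot 13 ⇒ 0x6B004 (P0/RW0/US1/PS0)
  ✗ PAGE_NOT_PRESENT  [3 reads]

Entries read for #6: 4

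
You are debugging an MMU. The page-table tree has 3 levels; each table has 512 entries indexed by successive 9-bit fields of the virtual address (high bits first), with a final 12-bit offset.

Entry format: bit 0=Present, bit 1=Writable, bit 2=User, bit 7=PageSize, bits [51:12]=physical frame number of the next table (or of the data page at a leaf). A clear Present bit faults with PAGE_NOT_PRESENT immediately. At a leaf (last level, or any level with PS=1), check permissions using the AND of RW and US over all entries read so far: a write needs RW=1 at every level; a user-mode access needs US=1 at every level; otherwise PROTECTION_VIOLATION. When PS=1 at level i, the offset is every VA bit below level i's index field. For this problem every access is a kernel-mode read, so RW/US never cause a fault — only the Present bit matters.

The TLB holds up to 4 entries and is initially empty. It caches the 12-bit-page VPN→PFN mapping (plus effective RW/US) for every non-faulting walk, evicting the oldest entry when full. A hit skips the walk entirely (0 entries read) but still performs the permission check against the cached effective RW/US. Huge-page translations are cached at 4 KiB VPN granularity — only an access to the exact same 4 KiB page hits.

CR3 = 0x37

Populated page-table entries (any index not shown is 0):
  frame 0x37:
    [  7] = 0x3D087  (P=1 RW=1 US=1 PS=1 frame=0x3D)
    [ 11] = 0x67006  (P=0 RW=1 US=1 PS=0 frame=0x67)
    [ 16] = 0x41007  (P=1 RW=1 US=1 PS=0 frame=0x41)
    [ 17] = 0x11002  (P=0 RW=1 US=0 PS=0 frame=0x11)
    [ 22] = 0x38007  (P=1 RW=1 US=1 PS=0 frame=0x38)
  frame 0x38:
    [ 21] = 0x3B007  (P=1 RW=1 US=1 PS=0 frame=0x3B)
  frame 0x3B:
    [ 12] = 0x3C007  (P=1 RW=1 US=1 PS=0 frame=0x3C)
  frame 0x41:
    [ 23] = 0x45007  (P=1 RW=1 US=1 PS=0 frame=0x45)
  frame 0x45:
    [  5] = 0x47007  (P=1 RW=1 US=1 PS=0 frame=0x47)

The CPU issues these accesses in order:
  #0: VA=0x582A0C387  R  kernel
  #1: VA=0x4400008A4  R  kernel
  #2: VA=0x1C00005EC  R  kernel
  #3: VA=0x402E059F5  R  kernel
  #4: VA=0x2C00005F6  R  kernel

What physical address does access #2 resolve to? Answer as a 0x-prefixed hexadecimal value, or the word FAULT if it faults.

Per-access translation:
#0 VA=0x582A0C387 (r,kernel):
  L0: frame=0x37 idx=22 entry=0x38007 [P=1 RW=1 US=1 PS=0]
  L1: frame=0x38 idx=21 entry=0x3B007 [P=1 RW=1 US=1 PS=0]
  L2: frame=0x3B idx=12 entry=0x3C007 [P=1 RW=1 US=1 PS=0]
  ⇒ phys 0x3C387  [3 reads]
#1 VA=0x4400008A4 (r,kernel):
  L0: frame=0x37 idx=17 entry=0x11002 [P=0 RW=1 US=0 PS=0]
  ⇒ fault: PAGE_NOT_PRESENT  — 1 lookups
#2 VA=0x1C00005EC (r,kernel):
  L0: frame=0x37 idx=7 entry=0x3D087 [P=1 RW=1 US=1 PS=1]
  ⇒ phys 0x3D5EC (huge @L0)  [1 reads]
#3 VA=0x402E059F5 (r,kernel):
  L0: frame=0x37 idx=16 entry=0x41007 [P=1 RW=1 US=1 PS=0]
  L1: frame=0x41 idx=23 entry=0x45007 [P=1 RW=1 US=1 PS=0]
  L2: frame=0x45 idx=5 entry=0x47007 [P=1 RW=1 US=1 PS=0]
  ⇒ phys 0x479F5  [3 reads]
#4 VA=0x2C00005F6 (r,kernel):
  L0: frame=0x37 idx=11 entry=0x67006 [P=0 RW=1 US=1 PS=0]
  ⇒ fault: PAGE_NOT_PRESENT  — 1 lookups

Access #2 PA: 0x3D5EC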